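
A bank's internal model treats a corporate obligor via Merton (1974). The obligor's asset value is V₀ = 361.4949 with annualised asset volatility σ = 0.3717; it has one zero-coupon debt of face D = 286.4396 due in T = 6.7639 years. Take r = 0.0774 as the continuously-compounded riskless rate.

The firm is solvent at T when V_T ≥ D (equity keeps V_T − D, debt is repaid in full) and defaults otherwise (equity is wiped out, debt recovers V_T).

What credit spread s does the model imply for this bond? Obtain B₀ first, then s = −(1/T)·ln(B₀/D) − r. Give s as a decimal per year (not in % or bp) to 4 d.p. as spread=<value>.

spread=0.0264

d₁ = [ln(V₀/D) + (r + σ²/2)T] / (σ√T)
   = [ln(361.4949/286.4396) + (0.0774 + 0.5·0.3717²)·6.7639] / (0.3717·√6.7639)
   = [0.232720 + 0.990779] / 0.966699 = 1.265647
d₂ = d₁ − σ√T = 1.265647 − 0.966699 = 0.298948
N(d₁) = 0.897180,  N(d₂) = 0.617510,  e^(−rT) = 0.592428
E₀ = V₀·N(d₁) − D·e^(−rT)·N(d₂)
   = 361.4949·0.897180 − 286.4396·0.592428·0.617510 = 219.537778
B₀ = V₀ − E₀ = 361.4949 − 219.537778 = 141.957122
spread = −(1/T)·ln(B₀/D) − r = −(1/6.7639)·ln(141.957122/286.4396) − 0.0774 = 0.02638667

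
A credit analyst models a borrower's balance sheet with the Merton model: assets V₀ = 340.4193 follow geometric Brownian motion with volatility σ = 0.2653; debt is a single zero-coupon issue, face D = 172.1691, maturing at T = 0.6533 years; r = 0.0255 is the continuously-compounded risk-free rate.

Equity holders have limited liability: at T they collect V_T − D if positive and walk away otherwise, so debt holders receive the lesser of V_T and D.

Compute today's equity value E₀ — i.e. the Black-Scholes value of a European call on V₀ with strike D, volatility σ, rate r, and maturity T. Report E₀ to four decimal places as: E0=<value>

d₁ = [ln(V₀/D) + (r + σ²/2)T] / (σ√T)
   = [ln(340.4193/172.1691) + (0.0255 + 0.5·0.2653²)·0.6533] / (0.2653·√0.6533)
   = [0.681701 + 0.039650] / 0.214434 = 3.363978
d₂ = d₁ − σ√T = 3.363978 − 0.214434 = 3.149544
N(d₁) = 0.999616,  N(d₂) = 0.999182,  e^(−rT) = 0.983479
E₀ = V₀·N(d₁) − D·e^(−rT)·N(d₂)
   = 340.4193·0.999616 − 172.1691·0.983479·0.999182 = 171.102309

E0=171.1023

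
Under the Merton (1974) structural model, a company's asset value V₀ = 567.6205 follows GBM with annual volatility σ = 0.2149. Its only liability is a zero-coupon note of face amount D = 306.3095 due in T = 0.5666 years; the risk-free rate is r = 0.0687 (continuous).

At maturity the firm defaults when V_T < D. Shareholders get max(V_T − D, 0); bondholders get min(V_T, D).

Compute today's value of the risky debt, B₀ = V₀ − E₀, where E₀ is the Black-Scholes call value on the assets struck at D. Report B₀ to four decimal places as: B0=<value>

B0=294.6150

d₁ = [ln(V₀/D) + (r + σ²/2)T] / (σ√T)
   = [ln(567.6205/306.3095) + (0.0687 + 0.5·0.2149²)·0.5666] / (0.2149·√0.5666)
   = [0.616857 + 0.052009] / 0.161761 = 4.134893
d₂ = d₁ − σ√T = 4.134893 − 0.161761 = 3.973132
N(d₁) = 0.999982,  N(d₂) = 0.999965,  e^(−rT) = 0.961822
E₀ = V₀·N(d₁) − D·e^(−rT)·N(d₂)
   = 567.6205·0.999982 − 306.3095·0.961822·0.999965 = 273.005520
B₀ = V₀ − E₀ = 567.6205 − 273.005520 = 294.614980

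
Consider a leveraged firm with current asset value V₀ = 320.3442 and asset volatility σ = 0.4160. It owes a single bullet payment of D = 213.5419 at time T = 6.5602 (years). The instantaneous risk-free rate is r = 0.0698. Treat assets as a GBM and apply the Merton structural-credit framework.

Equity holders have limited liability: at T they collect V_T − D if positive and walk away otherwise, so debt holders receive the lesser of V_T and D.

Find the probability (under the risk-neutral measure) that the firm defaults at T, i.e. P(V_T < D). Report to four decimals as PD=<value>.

PD=0.3906

d₁ = [ln(V₀/D) + (r + σ²/2)T] / (σ√T)
   = [ln(320.3442/213.5419) + (0.0698 + 0.5·0.4160²)·6.5602] / (0.4160·√6.5602)
   = [0.405563 + 1.025543] / 1.065496 = 1.343136
d₂ = d₁ − σ√T = 1.343136 − 1.065496 = 0.277640
risk-neutral PD = N(−d₂) = N(-0.277640) = 0.390645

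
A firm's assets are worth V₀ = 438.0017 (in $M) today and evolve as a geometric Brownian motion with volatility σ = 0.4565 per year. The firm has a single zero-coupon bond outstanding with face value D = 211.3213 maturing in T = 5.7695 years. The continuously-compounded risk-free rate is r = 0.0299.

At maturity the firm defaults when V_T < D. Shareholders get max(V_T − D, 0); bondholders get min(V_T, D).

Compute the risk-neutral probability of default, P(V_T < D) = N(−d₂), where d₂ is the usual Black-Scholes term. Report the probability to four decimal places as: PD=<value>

d₁ = [ln(V₀/D) + (r + σ²/2)T] / (σ√T)
   = [ln(438.0017/211.3213) + (0.0299 + 0.5·0.4565²)·5.7695] / (0.4565·√5.7695)
   = [0.728843 + 0.773668] / 1.096503 = 1.370275
d₂ = d₁ − σ√T = 1.370275 − 1.096503 = 0.273772
risk-neutral PD = N(−d₂) = N(-0.273772) = 0.392130

PD=0.3921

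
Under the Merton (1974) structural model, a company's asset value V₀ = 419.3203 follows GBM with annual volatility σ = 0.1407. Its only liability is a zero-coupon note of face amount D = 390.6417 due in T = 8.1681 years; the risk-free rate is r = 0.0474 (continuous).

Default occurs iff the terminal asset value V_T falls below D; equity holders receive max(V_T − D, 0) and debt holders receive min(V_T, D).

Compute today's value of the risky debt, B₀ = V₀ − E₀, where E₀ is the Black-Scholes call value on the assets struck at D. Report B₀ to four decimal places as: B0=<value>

B0=256.8353

d₁ = [ln(V₀/D) + (r + σ²/2)T] / (σ√T)
   = [ln(419.3203/390.6417) + (0.0474 + 0.5·0.1407²)·8.1681] / (0.1407·√8.1681)
   = [0.070844 + 0.468018] / 0.402119 = 1.340056
d₂ = d₁ − σ√T = 1.340056 − 0.402119 = 0.937937
N(d₁) = 0.909886,  N(d₂) = 0.825862,  e^(−rT) = 0.678977
E₀ = V₀·N(d₁) − D·e^(−rT)·N(d₂)
   = 419.3203·0.909886 − 390.6417·0.678977·0.825862 = 162.485002
B₀ = V₀ − E₀ = 419.3203 − 162.485002 = 256.835298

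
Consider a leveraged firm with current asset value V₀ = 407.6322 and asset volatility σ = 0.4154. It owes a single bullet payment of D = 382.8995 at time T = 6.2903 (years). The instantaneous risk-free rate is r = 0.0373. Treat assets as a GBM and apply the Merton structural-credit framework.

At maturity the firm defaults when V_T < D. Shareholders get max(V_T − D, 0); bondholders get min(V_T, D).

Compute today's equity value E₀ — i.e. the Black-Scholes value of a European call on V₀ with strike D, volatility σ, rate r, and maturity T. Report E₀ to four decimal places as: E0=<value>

d₁ = [ln(V₀/D) + (r + σ²/2)T] / (σ√T)
   = [ln(407.6322/382.8995) + (0.0373 + 0.5·0.4154²)·6.2903] / (0.4154·√6.2903)
   = [0.062593 + 0.777346] / 1.041843 = 0.806205
d₂ = d₁ − σ√T = 0.806205 − 1.041843 = -0.235637
N(d₁) = 0.789938,  N(d₂) = 0.406857,  e^(−rT) = 0.790865
E₀ = V₀·N(d₁) − D·e^(−rT)·N(d₂)
   = 407.6322·0.789938 − 382.8995·0.790865·0.406857 = 198.798914

E0=198.7989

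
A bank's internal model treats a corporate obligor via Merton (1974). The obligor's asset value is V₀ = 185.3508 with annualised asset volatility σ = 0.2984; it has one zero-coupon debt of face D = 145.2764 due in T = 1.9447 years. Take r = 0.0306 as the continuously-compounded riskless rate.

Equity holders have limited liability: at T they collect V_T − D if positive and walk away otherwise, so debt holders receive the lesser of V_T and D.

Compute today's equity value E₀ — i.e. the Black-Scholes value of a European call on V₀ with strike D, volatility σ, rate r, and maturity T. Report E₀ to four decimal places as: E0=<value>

d₁ = [ln(V₀/D) + (r + σ²/2)T] / (σ√T)
   = [ln(185.3508/145.2764) + (0.0306 + 0.5·0.2984²)·1.9447] / (0.2984·√1.9447)
   = [0.243612 + 0.146088] / 0.416126 = 0.936496
d₂ = d₁ − σ√T = 0.936496 − 0.416126 = 0.520369
N(d₁) = 0.825491,  N(d₂) = 0.698597,  e^(−rT) = 0.942228
E₀ = V₀·N(d₁) − D·e^(−rT)·N(d₂)
   = 185.3508·0.825491 − 145.2764·0.942228·0.698597 = 57.379009

E0=57.3790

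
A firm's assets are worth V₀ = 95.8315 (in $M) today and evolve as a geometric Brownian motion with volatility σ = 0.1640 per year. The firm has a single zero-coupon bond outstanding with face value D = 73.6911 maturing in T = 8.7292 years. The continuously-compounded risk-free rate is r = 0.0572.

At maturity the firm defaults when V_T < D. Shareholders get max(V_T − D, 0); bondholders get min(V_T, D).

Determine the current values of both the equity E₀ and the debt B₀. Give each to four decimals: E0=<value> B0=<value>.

d₁ = [ln(V₀/D) + (r + σ²/2)T] / (σ√T)
   = [ln(95.8315/73.6911) + (0.0572 + 0.5·0.1640²)·8.7292] / (0.1640·√8.7292)
   = [0.262709 + 0.616701] / 0.484542 = 1.814932
d₂ = d₁ − σ√T = 1.814932 − 0.484542 = 1.330390
N(d₁) = 0.965233,  N(d₂) = 0.908305,  e^(−rT) = 0.606949
E₀ = V₀·N(d₁) − D·e^(−rT)·N(d₂)
   = 95.8315·0.965233 − 73.6911·0.606949·0.908305 = 51.874170
B₀ = V₀ − E₀ = 95.8315 − 51.874170 = 43.957330

E0=51.8742 B0=43.9573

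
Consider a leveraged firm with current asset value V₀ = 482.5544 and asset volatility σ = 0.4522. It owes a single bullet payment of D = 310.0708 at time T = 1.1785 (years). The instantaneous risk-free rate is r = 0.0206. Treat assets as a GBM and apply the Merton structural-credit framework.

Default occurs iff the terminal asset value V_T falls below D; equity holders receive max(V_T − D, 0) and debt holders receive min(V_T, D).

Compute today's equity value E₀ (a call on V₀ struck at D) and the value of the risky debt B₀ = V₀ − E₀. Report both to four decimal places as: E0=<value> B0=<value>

d₁ = [ln(V₀/D) + (r + σ²/2)T] / (σ√T)
   = [ln(482.5544/310.0708) + (0.0206 + 0.5·0.4522²)·1.1785] / (0.4522·√1.1785)
   = [0.442293 + 0.144770] / 0.490903 = 1.195884
d₂ = d₁ − σ√T = 1.195884 − 0.490903 = 0.704982
N(d₁) = 0.884129,  N(d₂) = 0.759589,  e^(−rT) = 0.976015
E₀ = V₀·N(d₁) − D·e^(−rT)·N(d₂)
   = 482.5544·0.884129 − 310.0708·0.976015·0.759589 = 196.763033
B₀ = V₀ − E₀ = 482.5544 − 196.763033 = 285.791367

E0=196.7630 B0=285.7914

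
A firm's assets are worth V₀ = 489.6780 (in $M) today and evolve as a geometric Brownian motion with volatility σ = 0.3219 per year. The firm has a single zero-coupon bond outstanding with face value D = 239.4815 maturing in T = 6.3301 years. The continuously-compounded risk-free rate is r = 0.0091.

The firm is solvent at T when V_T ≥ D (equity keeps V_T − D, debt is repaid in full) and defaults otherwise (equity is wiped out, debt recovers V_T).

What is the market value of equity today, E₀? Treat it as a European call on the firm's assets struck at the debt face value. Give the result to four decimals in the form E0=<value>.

E0=286.8572

d₁ = [ln(V₀/D) + (r + σ²/2)T] / (σ√T)
   = [ln(489.6780/239.4815) + (0.0091 + 0.5·0.3219²)·6.3301] / (0.3219·√6.3301)
   = [0.715272 + 0.385565] / 0.809890 = 1.359242
d₂ = d₁ − σ√T = 1.359242 − 0.809890 = 0.549352
N(d₁) = 0.912965,  N(d₂) = 0.708618,  e^(−rT) = 0.944024
E₀ = V₀·N(d₁) − D·e^(−rT)·N(d₂)
   = 489.6780·0.912965 − 239.4815·0.944024·0.708618 = 286.857229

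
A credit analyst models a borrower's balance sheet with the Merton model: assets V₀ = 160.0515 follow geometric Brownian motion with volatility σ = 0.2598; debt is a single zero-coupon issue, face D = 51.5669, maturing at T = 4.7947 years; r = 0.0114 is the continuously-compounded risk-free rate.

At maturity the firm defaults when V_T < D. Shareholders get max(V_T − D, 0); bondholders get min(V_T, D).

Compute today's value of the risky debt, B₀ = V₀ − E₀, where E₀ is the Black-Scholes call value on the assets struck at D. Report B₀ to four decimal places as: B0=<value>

B0=48.4975

d₁ = [ln(V₀/D) + (r + σ²/2)T] / (σ√T)
   = [ln(160.0515/51.5669) + (0.0114 + 0.5·0.2598²)·4.7947] / (0.2598·√4.7947)
   = [1.132616 + 0.216471] / 0.568879 = 2.371483
d₂ = d₁ − σ√T = 2.371483 − 0.568879 = 1.802604
N(d₁) = 0.991142,  N(d₂) = 0.964275,  e^(−rT) = 0.946807
E₀ = V₀·N(d₁) − D·e^(−rT)·N(d₂)
   = 160.0515·0.991142 − 51.5669·0.946807·0.964275 = 111.554017
B₀ = V₀ − E₀ = 160.0515 − 111.554017 = 48.497483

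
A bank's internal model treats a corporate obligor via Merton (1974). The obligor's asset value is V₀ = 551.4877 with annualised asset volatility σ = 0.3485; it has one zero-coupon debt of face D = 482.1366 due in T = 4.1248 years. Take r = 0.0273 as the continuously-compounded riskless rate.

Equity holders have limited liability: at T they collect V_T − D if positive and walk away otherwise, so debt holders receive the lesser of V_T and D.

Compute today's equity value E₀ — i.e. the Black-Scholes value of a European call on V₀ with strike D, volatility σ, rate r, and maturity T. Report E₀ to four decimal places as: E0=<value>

E0=203.9920

d₁ = [ln(V₀/D) + (r + σ²/2)T] / (σ√T)
   = [ln(551.4877/482.1366) + (0.0273 + 0.5·0.3485²)·4.1248] / (0.3485·√4.1248)
   = [0.134392 + 0.363090] / 0.707790 = 0.702867
d₂ = d₁ − σ√T = 0.702867 − 0.707790 = -0.004922
N(d₁) = 0.758931,  N(d₂) = 0.498036,  e^(−rT) = 0.893502
E₀ = V₀·N(d₁) − D·e^(−rT)·N(d₂)
   = 551.4877·0.758931 − 482.1366·0.893502·0.498036 = 203.992010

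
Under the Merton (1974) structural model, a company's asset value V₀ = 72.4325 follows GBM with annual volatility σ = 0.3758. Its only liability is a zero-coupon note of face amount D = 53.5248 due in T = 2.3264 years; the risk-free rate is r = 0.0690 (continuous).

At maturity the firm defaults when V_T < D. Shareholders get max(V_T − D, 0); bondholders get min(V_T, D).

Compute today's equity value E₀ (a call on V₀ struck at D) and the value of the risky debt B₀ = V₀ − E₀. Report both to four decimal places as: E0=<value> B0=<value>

E0=30.6569 B0=41.7756

d₁ = [ln(V₀/D) + (r + σ²/2)T] / (σ√T)
   = [ln(72.4325/53.5248) + (0.0690 + 0.5·0.3758²)·2.3264] / (0.3758·√2.3264)
   = [0.302510 + 0.324795] / 0.573190 = 1.094410
d₂ = d₁ − σ√T = 1.094410 − 0.573190 = 0.521219
N(d₁) = 0.863112,  N(d₂) = 0.698893,  e^(−rT) = 0.851699
E₀ = V₀·N(d₁) − D·e^(−rT)·N(d₂)
   = 72.4325·0.863112 − 53.5248·0.851699·0.698893 = 30.656922
B₀ = V₀ − E₀ = 72.4325 − 30.656922 = 41.775578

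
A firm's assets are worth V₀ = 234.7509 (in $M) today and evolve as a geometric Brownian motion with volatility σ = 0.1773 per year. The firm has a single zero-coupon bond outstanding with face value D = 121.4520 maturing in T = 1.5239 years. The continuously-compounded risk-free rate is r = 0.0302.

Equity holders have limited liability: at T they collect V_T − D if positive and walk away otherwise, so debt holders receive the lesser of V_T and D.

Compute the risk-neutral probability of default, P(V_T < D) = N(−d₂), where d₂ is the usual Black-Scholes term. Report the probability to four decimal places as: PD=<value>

PD=0.0009

d₁ = [ln(V₀/D) + (r + σ²/2)T] / (σ√T)
   = [ln(234.7509/121.4520) + (0.0302 + 0.5·0.1773²)·1.5239] / (0.1773·√1.5239)
   = [0.659006 + 0.069974] / 0.218870 = 3.330646
d₂ = d₁ − σ√T = 3.330646 − 0.218870 = 3.111776
risk-neutral PD = N(−d₂) = N(-3.111776) = 0.000930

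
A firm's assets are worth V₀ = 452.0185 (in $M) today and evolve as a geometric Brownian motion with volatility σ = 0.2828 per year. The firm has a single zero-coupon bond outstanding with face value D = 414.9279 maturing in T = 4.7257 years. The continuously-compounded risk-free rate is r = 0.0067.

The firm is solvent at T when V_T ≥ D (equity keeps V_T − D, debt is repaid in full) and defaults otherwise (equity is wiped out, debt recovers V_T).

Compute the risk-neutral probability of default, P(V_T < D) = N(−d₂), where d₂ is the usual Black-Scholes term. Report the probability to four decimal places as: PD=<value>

d₁ = [ln(V₀/D) + (r + σ²/2)T] / (σ√T)
   = [ln(452.0185/414.9279) + (0.0067 + 0.5·0.2828²)·4.7257] / (0.2828·√4.7257)
   = [0.085618 + 0.220633] / 0.614770 = 0.498156
d₂ = d₁ − σ√T = 0.498156 − 0.614770 = -0.116613
risk-neutral PD = N(−d₂) = N(0.116613) = 0.546417

PD=0.5464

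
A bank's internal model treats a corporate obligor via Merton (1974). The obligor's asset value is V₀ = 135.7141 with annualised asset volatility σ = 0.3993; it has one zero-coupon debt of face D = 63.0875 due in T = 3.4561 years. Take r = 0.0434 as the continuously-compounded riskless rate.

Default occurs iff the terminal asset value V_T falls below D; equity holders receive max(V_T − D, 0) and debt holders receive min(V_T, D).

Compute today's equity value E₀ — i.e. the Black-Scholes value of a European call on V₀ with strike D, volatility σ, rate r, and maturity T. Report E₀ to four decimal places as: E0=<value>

E0=84.5946

d₁ = [ln(V₀/D) + (r + σ²/2)T] / (σ√T)
   = [ln(135.7141/63.0875) + (0.0434 + 0.5·0.3993²)·3.4561] / (0.3993·√3.4561)
   = [0.766028 + 0.425516] / 0.742322 = 1.605157
d₂ = d₁ − σ√T = 1.605157 − 0.742322 = 0.862835
N(d₁) = 0.945770,  N(d₂) = 0.805886,  e^(−rT) = 0.860713
E₀ = V₀·N(d₁) − D·e^(−rT)·N(d₂)
   = 135.7141·0.945770 − 63.0875·0.860713·0.805886 = 84.594612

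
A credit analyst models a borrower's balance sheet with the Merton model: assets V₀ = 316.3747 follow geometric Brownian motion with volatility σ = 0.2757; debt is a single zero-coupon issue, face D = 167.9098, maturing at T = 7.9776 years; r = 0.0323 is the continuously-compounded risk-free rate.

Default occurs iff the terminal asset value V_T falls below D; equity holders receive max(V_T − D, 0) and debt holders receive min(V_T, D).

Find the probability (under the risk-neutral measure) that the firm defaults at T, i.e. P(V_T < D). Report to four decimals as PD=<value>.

d₁ = [ln(V₀/D) + (r + σ²/2)T] / (σ√T)
   = [ln(316.3747/167.9098) + (0.0323 + 0.5·0.2757²)·7.9776] / (0.2757·√7.9776)
   = [0.633500 + 0.560867] / 0.778705 = 1.533787
d₂ = d₁ − σ√T = 1.533787 − 0.778705 = 0.755082
risk-neutral PD = N(−d₂) = N(-0.755082) = 0.225100

PD=0.2251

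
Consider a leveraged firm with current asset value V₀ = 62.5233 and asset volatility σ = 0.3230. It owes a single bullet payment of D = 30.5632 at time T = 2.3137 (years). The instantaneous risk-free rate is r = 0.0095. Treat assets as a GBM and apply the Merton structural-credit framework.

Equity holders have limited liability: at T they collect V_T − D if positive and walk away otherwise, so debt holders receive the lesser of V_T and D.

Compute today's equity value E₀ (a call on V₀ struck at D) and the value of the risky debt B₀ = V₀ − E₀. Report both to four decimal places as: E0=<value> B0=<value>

E0=33.2315 B0=29.2918

d₁ = [ln(V₀/D) + (r + σ²/2)T] / (σ√T)
   = [ln(62.5233/30.5632) + (0.0095 + 0.5·0.3230²)·2.3137] / (0.3230·√2.3137)
   = [0.715743 + 0.142673] / 0.491310 = 1.747196
d₂ = d₁ − σ√T = 1.747196 − 0.491310 = 1.255886
N(d₁) = 0.959698,  N(d₂) = 0.895421,  e^(−rT) = 0.978260
E₀ = V₀·N(d₁) − D·e^(−rT)·N(d₂)
   = 62.5233·0.959698 − 30.5632·0.978260·0.895421 = 33.231534
B₀ = V₀ − E₀ = 62.5233 − 33.231534 = 29.291766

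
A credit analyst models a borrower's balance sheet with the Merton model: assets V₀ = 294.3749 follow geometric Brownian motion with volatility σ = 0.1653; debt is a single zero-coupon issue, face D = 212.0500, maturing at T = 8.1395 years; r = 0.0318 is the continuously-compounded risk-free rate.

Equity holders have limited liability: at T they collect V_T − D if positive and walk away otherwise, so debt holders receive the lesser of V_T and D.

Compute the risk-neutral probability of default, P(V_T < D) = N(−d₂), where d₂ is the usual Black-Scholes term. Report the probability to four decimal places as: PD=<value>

PD=0.1566

d₁ = [ln(V₀/D) + (r + σ²/2)T] / (σ√T)
   = [ln(294.3749/212.0500) + (0.0318 + 0.5·0.1653²)·8.1395] / (0.1653·√8.1395)
   = [0.328032 + 0.370038] / 0.471598 = 1.480224
d₂ = d₁ − σ√T = 1.480224 − 0.471598 = 1.008626
risk-neutral PD = N(−d₂) = N(-1.008626) = 0.156577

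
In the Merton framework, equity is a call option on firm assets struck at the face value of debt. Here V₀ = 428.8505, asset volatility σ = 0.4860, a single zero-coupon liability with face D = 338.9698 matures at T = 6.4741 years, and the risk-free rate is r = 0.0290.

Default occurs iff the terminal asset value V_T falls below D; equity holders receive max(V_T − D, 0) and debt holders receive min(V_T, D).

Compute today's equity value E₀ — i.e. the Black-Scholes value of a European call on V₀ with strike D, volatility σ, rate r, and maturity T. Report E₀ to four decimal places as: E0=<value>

d₁ = [ln(V₀/D) + (r + σ²/2)T] / (σ√T)
   = [ln(428.8505/338.9698) + (0.0290 + 0.5·0.4860²)·6.4741] / (0.4860·√6.4741)
   = [0.235197 + 0.952327] / 1.236591 = 0.960321
d₂ = d₁ − σ√T = 0.960321 − 1.236591 = -0.276269
N(d₁) = 0.831553,  N(d₂) = 0.391171,  e^(−rT) = 0.828823
E₀ = V₀·N(d₁) − D·e^(−rT)·N(d₂)
   = 428.8505·0.831553 − 338.9698·0.828823·0.391171 = 246.714249

E0=246.7142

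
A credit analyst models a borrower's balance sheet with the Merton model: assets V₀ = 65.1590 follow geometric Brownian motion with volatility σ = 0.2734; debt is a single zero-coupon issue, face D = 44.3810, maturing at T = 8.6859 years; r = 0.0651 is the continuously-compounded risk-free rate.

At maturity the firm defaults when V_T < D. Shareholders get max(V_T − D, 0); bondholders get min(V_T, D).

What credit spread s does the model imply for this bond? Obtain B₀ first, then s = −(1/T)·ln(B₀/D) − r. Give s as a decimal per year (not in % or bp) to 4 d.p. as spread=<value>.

spread=0.0086

d₁ = [ln(V₀/D) + (r + σ²/2)T] / (σ√T)
   = [ln(65.1590/44.3810) + (0.0651 + 0.5·0.2734²)·8.6859] / (0.2734·√8.6859)
   = [0.384019 + 0.890077] / 0.805760 = 1.581234
d₂ = d₁ − σ√T = 1.581234 − 0.805760 = 0.775474
N(d₁) = 0.943088,  N(d₂) = 0.780970,  e^(−rT) = 0.568103
E₀ = V₀·N(d₁) − D·e^(−rT)·N(d₂)
   = 65.1590·0.943088 − 44.3810·0.568103·0.780970 = 41.760062
B₀ = V₀ − E₀ = 65.1590 − 41.760062 = 23.398938
spread = −(1/T)·ln(B₀/D) − r = −(1/8.6859)·ln(23.398938/44.3810) − 0.0651 = 0.00859655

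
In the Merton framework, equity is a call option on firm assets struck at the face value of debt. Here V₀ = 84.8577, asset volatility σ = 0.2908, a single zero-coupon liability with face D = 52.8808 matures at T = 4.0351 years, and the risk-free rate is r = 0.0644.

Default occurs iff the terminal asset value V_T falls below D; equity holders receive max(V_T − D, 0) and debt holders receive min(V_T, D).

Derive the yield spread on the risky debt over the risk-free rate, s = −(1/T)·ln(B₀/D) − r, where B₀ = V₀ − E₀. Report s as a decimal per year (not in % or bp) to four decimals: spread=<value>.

spread=0.0104

d₁ = [ln(V₀/D) + (r + σ²/2)T] / (σ√T)
   = [ln(84.8577/52.8808) + (0.0644 + 0.5·0.2908²)·4.0351] / (0.2908·√4.0351)
   = [0.472935 + 0.430474] / 0.584146 = 1.546546
d₂ = d₁ − σ√T = 1.546546 − 0.584146 = 0.962400
N(d₁) = 0.939014,  N(d₂) = 0.832076,  e^(−rT) = 0.771159
E₀ = V₀·N(d₁) − D·e^(−rT)·N(d₂)
   = 84.8577·0.939014 − 52.8808·0.771159·0.832076 = 45.750897
B₀ = V₀ − E₀ = 84.8577 − 45.750897 = 39.106803
spread = −(1/T)·ln(B₀/D) − r = −(1/4.0351)·ln(39.106803/52.8808) − 0.0644 = 0.01037977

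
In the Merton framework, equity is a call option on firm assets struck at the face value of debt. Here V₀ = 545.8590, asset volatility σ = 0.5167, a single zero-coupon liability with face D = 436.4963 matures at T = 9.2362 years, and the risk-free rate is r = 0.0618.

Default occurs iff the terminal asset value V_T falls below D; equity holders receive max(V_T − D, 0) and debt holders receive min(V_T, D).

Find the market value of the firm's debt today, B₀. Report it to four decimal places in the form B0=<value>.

d₁ = [ln(V₀/D) + (r + σ²/2)T] / (σ√T)
   = [ln(545.8590/436.4963) + (0.0618 + 0.5·0.5167²)·9.2362] / (0.5167·√9.2362)
   = [0.223581 + 1.803732] / 1.570309 = 1.291028
d₂ = d₁ − σ√T = 1.291028 − 1.570309 = -0.279281
N(d₁) = 0.901653,  N(d₂) = 0.390015,  e^(−rT) = 0.565075
E₀ = V₀·N(d₁) − D·e^(−rT)·N(d₂)
   = 545.8590·0.901653 − 436.4963·0.565075·0.390015 = 395.977122
B₀ = V₀ − E₀ = 545.8590 − 395.977122 = 149.881878

B0=149.8819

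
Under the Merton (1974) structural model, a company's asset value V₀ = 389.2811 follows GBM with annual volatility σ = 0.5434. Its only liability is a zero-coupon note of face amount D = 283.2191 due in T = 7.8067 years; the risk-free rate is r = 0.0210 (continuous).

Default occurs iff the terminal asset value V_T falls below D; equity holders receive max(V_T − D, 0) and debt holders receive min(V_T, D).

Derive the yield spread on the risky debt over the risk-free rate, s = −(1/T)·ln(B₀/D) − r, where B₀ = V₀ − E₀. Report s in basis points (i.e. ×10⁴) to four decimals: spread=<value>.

d₁ = [ln(V₀/D) + (r + σ²/2)T] / (σ√T)
   = [ln(389.2811/283.2191) + (0.0210 + 0.5·0.5434²)·7.8067] / (0.5434·√7.8067)
   = [0.318081 + 1.316536] / 1.518285 = 1.076620
d₂ = d₁ − σ√T = 1.076620 − 1.518285 = -0.441665
N(d₁) = 0.859175,  N(d₂) = 0.329366,  e^(−rT) = 0.848792
E₀ = V₀·N(d₁) − D·e^(−rT)·N(d₂)
   = 389.2811·0.859175 − 283.2191·0.848792·0.329366 = 255.282965
B₀ = V₀ − E₀ = 389.2811 − 255.282965 = 133.998135
spread = −(1/T)·ln(B₀/D) − r = −(1/7.8067)·ln(133.998135/283.2191) − 0.0210 = 0.07486572
in basis points: 0.07486572 × 10⁴ = 748.6572 bp

spread=748.6572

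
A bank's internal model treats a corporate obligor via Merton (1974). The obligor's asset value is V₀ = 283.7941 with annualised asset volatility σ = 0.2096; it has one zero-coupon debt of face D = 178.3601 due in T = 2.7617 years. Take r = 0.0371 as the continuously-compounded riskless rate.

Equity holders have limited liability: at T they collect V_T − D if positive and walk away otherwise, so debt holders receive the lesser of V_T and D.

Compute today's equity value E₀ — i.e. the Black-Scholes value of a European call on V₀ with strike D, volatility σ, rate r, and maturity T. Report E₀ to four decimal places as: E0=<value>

E0=124.4066

d₁ = [ln(V₀/D) + (r + σ²/2)T] / (σ√T)
   = [ln(283.7941/178.3601) + (0.0371 + 0.5·0.2096²)·2.7617] / (0.2096·√2.7617)
   = [0.464444 + 0.163123] / 0.348321 = 1.801693
d₂ = d₁ − σ√T = 1.801693 − 0.348321 = 1.453372
N(d₁) = 0.964203,  N(d₂) = 0.926940,  e^(−rT) = 0.902615
E₀ = V₀·N(d₁) − D·e^(−rT)·N(d₂)
   = 283.7941·0.964203 − 178.3601·0.902615·0.926940 = 124.406649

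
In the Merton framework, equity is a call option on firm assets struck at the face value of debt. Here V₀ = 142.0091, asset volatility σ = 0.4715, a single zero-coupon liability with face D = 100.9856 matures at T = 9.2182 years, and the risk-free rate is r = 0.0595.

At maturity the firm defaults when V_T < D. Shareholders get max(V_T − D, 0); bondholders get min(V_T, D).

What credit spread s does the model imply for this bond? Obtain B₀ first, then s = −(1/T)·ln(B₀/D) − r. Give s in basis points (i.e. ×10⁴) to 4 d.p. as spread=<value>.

spread=413.8248

d₁ = [ln(V₀/D) + (r + σ²/2)T] / (σ√T)
   = [ln(142.0091/100.9856) + (0.0595 + 0.5·0.4715²)·9.2182] / (0.4715·√9.2182)
   = [0.340913 + 1.573142] / 1.431544 = 1.337057
d₂ = d₁ − σ√T = 1.337057 − 1.431544 = -0.094488
N(d₁) = 0.909398,  N(d₂) = 0.462361,  e^(−rT) = 0.577826
E₀ = V₀·N(d₁) − D·e^(−rT)·N(d₂)
   = 142.0091·0.909398 − 100.9856·0.577826·0.462361 = 102.163058
B₀ = V₀ − E₀ = 142.0091 − 102.163058 = 39.846042
spread = −(1/T)·ln(B₀/D) − r = −(1/9.2182)·ln(39.846042/100.9856) − 0.0595 = 0.04138248
in basis points: 0.04138248 × 10⁴ = 413.8248 bp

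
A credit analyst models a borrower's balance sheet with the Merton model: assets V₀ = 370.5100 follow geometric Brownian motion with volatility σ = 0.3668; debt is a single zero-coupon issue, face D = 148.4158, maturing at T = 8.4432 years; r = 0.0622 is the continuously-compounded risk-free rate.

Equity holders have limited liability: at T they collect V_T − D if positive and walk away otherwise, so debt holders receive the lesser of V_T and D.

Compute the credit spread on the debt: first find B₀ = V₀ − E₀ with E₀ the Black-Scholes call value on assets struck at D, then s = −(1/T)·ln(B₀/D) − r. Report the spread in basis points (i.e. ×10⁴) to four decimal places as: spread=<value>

spread=99.9409

d₁ = [ln(V₀/D) + (r + σ²/2)T] / (σ√T)
   = [ln(370.5100/148.4158) + (0.0622 + 0.5·0.3668²)·8.4432] / (0.3668·√8.4432)
   = [0.914863 + 1.093151] / 1.065818 = 1.884012
d₂ = d₁ − σ√T = 1.884012 − 1.065818 = 0.818195
N(d₁) = 0.970218,  N(d₂) = 0.793377,  e^(−rT) = 0.591457
E₀ = V₀·N(d₁) − D·e^(−rT)·N(d₂)
   = 370.5100·0.970218 − 148.4158·0.591457·0.793377 = 289.831776
B₀ = V₀ − E₀ = 370.5100 − 289.831776 = 80.678224
spread = −(1/T)·ln(B₀/D) − r = −(1/8.4432)·ln(80.678224/148.4158) − 0.0622 = 0.00999409
in basis points: 0.00999409 × 10⁴ = 99.9409 bp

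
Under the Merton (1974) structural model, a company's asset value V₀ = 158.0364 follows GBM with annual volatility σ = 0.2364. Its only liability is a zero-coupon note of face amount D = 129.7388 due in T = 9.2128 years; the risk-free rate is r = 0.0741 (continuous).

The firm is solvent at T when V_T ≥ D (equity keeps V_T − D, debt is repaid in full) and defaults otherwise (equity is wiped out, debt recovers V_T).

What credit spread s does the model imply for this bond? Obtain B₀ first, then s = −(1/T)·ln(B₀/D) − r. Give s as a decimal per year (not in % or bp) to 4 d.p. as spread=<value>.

spread=0.0063

d₁ = [ln(V₀/D) + (r + σ²/2)T] / (σ√T)
   = [ln(158.0364/129.7388) + (0.0741 + 0.5·0.2364²)·9.2128] / (0.2364·√9.2128)
   = [0.197302 + 0.940097] / 0.717535 = 1.585147
d₂ = d₁ − σ√T = 1.585147 − 0.717535 = 0.867612
N(d₁) = 0.943534,  N(d₂) = 0.807197,  e^(−rT) = 0.505267
E₀ = V₀·N(d₁) − D·e^(−rT)·N(d₂)
   = 158.0364·0.943534 − 129.7388·0.505267·0.807197 = 96.198714
B₀ = V₀ − E₀ = 158.0364 − 96.198714 = 61.837686
spread = −(1/T)·ln(B₀/D) − r = −(1/9.2128)·ln(61.837686/129.7388) − 0.0741 = 0.00633268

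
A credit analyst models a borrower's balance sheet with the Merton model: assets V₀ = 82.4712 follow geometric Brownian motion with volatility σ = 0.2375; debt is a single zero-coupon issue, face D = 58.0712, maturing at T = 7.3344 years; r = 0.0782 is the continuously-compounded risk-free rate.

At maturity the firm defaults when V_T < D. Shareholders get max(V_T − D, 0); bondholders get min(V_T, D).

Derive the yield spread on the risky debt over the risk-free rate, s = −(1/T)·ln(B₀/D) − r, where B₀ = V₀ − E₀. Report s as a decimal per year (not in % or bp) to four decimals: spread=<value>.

d₁ = [ln(V₀/D) + (r + σ²/2)T] / (σ√T)
   = [ln(82.4712/58.0712) + (0.0782 + 0.5·0.2375²)·7.3344] / (0.2375·√7.3344)
   = [0.350779 + 0.780403] / 0.643200 = 1.758680
d₂ = d₁ − σ√T = 1.758680 − 0.643200 = 1.115480
N(d₁) = 0.960684,  N(d₂) = 0.867678,  e^(−rT) = 0.563521
E₀ = V₀·N(d₁) − D·e^(−rT)·N(d₂)
   = 82.4712·0.960684 − 58.0712·0.563521·0.867678 = 50.834571
B₀ = V₀ − E₀ = 82.4712 − 50.834571 = 31.636629
spread = −(1/T)·ln(B₀/D) − r = −(1/7.3344)·ln(31.636629/58.0712) − 0.0782 = 0.00460899

spread=0.0046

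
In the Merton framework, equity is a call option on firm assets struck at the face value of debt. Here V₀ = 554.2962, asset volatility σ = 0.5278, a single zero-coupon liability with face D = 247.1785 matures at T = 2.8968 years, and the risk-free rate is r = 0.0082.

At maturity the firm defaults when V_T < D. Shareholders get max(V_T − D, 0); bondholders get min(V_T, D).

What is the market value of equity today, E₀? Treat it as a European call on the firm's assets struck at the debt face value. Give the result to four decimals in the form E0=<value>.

E0=342.5118

d₁ = [ln(V₀/D) + (r + σ²/2)T] / (σ√T)
   = [ln(554.2962/247.1785) + (0.0082 + 0.5·0.5278²)·2.8968] / (0.5278·√2.8968)
   = [0.807588 + 0.427239] / 0.898315 = 1.374604
d₂ = d₁ − σ√T = 1.374604 − 0.898315 = 0.476289
N(d₁) = 0.915373,  N(d₂) = 0.683066,  e^(−rT) = 0.976526
E₀ = V₀·N(d₁) − D·e^(−rT)·N(d₂)
   = 554.2962·0.915373 − 247.1785·0.976526·0.683066 = 342.511845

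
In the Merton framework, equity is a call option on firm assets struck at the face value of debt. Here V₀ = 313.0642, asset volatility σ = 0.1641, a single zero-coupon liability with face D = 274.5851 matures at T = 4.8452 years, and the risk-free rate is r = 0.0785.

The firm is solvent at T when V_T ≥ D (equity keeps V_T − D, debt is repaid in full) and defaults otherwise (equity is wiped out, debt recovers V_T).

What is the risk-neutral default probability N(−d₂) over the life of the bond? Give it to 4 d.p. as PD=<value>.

PD=0.1083

d₁ = [ln(V₀/D) + (r + σ²/2)T] / (σ√T)
   = [ln(313.0642/274.5851) + (0.0785 + 0.5·0.1641²)·4.8452] / (0.1641·√4.8452)
   = [0.131147 + 0.445586] / 0.361214 = 1.596652
d₂ = d₁ − σ√T = 1.596652 − 0.361214 = 1.235438
risk-neutral PD = N(−d₂) = N(-1.235438) = 0.108334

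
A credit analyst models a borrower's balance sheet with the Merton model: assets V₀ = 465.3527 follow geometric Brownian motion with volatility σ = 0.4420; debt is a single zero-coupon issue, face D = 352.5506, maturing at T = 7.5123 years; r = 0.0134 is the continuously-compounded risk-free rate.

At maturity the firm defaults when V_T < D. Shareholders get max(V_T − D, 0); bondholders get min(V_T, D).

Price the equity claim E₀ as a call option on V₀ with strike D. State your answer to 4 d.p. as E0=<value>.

E0=259.3089

d₁ = [ln(V₀/D) + (r + σ²/2)T] / (σ√T)
   = [ln(465.3527/352.5506) + (0.0134 + 0.5·0.4420²)·7.5123] / (0.4420·√7.5123)
   = [0.277601 + 0.834481] / 1.211459 = 0.917970
d₂ = d₁ − σ√T = 0.917970 − 1.211459 = -0.293489
N(d₁) = 0.820683,  N(d₂) = 0.384574,  e^(−rT) = 0.904236
E₀ = V₀·N(d₁) − D·e^(−rT)·N(d₂)
   = 465.3527·0.820683 − 352.5506·0.904236·0.384574 = 259.308907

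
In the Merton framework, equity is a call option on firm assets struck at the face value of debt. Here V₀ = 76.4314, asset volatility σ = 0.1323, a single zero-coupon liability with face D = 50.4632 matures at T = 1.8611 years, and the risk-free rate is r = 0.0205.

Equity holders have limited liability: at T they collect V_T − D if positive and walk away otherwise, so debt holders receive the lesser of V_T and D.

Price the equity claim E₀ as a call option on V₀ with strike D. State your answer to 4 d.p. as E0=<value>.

d₁ = [ln(V₀/D) + (r + σ²/2)T] / (σ√T)
   = [ln(76.4314/50.4632) + (0.0205 + 0.5·0.1323²)·1.8611] / (0.1323·√1.8611)
   = [0.415149 + 0.054440] / 0.180486 = 2.601799
d₂ = d₁ − σ√T = 2.601799 − 0.180486 = 2.421312
N(d₁) = 0.995363,  N(d₂) = 0.992268,  e^(−rT) = 0.962566
E₀ = V₀·N(d₁) − D·e^(−rT)·N(d₂)
   = 76.4314·0.995363 − 50.4632·0.962566·0.992268 = 27.878426

E0=27.8784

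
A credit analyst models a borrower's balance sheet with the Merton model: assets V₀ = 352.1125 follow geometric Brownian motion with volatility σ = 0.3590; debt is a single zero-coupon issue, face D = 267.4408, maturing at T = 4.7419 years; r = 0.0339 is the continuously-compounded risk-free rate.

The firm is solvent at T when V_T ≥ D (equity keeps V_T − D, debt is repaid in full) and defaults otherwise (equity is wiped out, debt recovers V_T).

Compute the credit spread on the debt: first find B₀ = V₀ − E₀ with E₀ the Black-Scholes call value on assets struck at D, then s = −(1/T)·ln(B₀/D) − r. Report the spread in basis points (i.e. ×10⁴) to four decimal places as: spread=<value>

spread=389.6627

d₁ = [ln(V₀/D) + (r + σ²/2)T] / (σ√T)
   = [ln(352.1125/267.4408) + (0.0339 + 0.5·0.3590²)·4.7419] / (0.3590·√4.7419)
   = [0.275052 + 0.466321] / 0.781755 = 0.948345
d₂ = d₁ − σ√T = 0.948345 − 0.781755 = 0.166590
N(d₁) = 0.828523,  N(d₂) = 0.566154,  e^(−rT) = 0.851505
E₀ = V₀·N(d₁) − D·e^(−rT)·N(d₂)
   = 352.1125·0.828523 − 267.4408·0.851505·0.566154 = 162.804815
B₀ = V₀ − E₀ = 352.1125 − 162.804815 = 189.307685
spread = −(1/T)·ln(B₀/D) − r = −(1/4.7419)·ln(189.307685/267.4408) − 0.0339 = 0.03896627
in basis points: 0.03896627 × 10⁴ = 389.6627 bp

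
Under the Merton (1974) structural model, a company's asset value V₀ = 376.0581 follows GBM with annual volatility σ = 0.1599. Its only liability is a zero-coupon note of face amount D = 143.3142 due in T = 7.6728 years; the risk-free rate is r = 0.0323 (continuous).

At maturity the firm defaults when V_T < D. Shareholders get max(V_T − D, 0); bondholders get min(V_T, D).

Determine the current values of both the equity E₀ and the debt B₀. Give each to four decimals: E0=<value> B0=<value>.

E0=264.2859 B0=111.7722

d₁ = [ln(V₀/D) + (r + σ²/2)T] / (σ√T)
   = [ln(376.0581/143.3142) + (0.0323 + 0.5·0.1599²)·7.6728] / (0.1599·√7.6728)
   = [0.964704 + 0.345921] / 0.442920 = 2.959055
d₂ = d₁ − σ√T = 2.959055 − 0.442920 = 2.516134
N(d₁) = 0.998457,  N(d₂) = 0.994068,  e^(−rT) = 0.780491
E₀ = V₀·N(d₁) − D·e^(−rT)·N(d₂)
   = 376.0581·0.998457 − 143.3142·0.780491·0.994068 = 264.285940
B₀ = V₀ − E₀ = 376.0581 − 264.285940 = 111.772160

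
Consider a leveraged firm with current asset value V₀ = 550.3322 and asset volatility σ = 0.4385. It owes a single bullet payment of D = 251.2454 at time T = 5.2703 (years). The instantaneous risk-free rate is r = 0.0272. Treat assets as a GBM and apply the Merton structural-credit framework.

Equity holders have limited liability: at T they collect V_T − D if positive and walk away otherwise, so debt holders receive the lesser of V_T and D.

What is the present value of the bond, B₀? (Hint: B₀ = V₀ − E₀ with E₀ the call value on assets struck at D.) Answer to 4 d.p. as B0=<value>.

B0=186.5625

d₁ = [ln(V₀/D) + (r + σ²/2)T] / (σ√T)
   = [ln(550.3322/251.2454) + (0.0272 + 0.5·0.4385²)·5.2703] / (0.4385·√5.2703)
   = [0.784092 + 0.650045] / 1.006670 = 1.424634
d₂ = d₁ − σ√T = 1.424634 − 1.006670 = 0.417964
N(d₁) = 0.922868,  N(d₂) = 0.662013,  e^(−rT) = 0.866449
E₀ = V₀·N(d₁) − D·e^(−rT)·N(d₂)
   = 550.3322·0.922868 − 251.2454·0.866449·0.662013 = 363.769741
B₀ = V₀ − E₀ = 550.3322 − 363.769741 = 186.562459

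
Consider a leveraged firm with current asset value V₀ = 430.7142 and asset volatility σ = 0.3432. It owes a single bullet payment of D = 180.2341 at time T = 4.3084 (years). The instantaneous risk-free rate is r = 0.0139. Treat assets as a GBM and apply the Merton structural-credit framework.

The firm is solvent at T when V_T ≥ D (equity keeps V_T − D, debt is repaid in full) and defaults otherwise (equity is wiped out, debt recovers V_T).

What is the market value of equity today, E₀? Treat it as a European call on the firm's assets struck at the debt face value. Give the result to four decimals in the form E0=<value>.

d₁ = [ln(V₀/D) + (r + σ²/2)T] / (σ√T)
   = [ln(430.7142/180.2341) + (0.0139 + 0.5·0.3432²)·4.3084] / (0.3432·√4.3084)
   = [0.871188 + 0.313622] / 0.712369 = 1.663196
d₂ = d₁ − σ√T = 1.663196 − 0.712369 = 0.950827
N(d₁) = 0.951863,  N(d₂) = 0.829154,  e^(−rT) = 0.941871
E₀ = V₀·N(d₁) − D·e^(−rT)·N(d₂)
   = 430.7142·0.951863 − 180.2341·0.941871·0.829154 = 269.226169

E0=269.2262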